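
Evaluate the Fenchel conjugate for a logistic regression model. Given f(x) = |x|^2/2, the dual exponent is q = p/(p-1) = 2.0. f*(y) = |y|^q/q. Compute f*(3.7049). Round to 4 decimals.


The conjugate exponent q satisfies 1/p + 1/q = 1.
p = 2, so q = 2/(2 - 1) = 2.0
|y|^q = 3.7049^2.0 = 13.7263
f*(3.7049) = 13.7263 / 2.0 = 6.8631


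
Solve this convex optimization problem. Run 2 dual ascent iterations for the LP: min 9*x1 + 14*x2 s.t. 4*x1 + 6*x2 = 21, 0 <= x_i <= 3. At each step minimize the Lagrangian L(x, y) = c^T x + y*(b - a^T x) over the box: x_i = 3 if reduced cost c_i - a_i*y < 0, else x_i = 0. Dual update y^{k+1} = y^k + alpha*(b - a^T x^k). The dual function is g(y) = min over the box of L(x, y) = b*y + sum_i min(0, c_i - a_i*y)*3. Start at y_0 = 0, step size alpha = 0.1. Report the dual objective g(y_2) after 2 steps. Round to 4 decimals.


Dual ascent for LP: min 9*x1 + 14*x2, 4*x1 + 6*x2 = 21, 0 <= x_i <= 3
Step 1: y^k = 0.0, reduced costs: (9.0, 14.0)
  x^k = (0.0, 0.0), subgradient = b - a^T x = 21.0
  y^{k+1} = 0.0 + 0.1*21.0 = 2.1
Step 2: y^k = 2.1, reduced costs: (0.6, 1.4)
  x^k = (0.0, 0.0), subgradient = b - a^T x = 21.0
  y^{k+1} = 2.1 + 0.1*21.0 = 4.2
Dual objective at y_2 = 4.2: reduced costs (-7.8, -11.2), box minimizer x = (3.0, 3.0)
g(y_2) = b*y + (c1 - a1*y)*x1 + (c2 - a2*y)*x2 = 21*4.2 + (-7.8)*3.0 + (-11.2)*3.0 = 88.2 - 23.4 - 33.6 = 31.2


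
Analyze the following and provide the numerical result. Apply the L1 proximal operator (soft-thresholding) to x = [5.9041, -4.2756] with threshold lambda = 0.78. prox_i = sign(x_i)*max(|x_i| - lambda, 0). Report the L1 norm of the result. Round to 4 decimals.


Soft-thresholding with lambda = 0.78:
prox(5.9041) = sign(5.9041)*max(|5.9041| - 0.78, 0) = 5.1241
prox(-4.2756) = sign(-4.2756)*max(|-4.2756| - 0.78, 0) = -3.4956
prox(x) = [5.1241, -3.4956]
||prox(x)||_1 = 5.1241 + 3.4956 = 8.6197


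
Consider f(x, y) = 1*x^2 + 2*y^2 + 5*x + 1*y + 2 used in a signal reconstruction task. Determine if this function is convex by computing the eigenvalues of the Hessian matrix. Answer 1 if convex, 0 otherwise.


The Hessian of f(x,y) = 1*x^2 + 2*y^2 + 5*x + 1*y + 2 is:
H = [[2, 0], [0, 4]]
Trace = 2 + 4 = 6
Determinant = 2*4 - (0)^2 = 8
Discriminant = (6)^2 - 4*8 = 4.0
Eigenvalues: lambda_1 = 2.0, lambda_2 = 4.0
The function is convex.

1


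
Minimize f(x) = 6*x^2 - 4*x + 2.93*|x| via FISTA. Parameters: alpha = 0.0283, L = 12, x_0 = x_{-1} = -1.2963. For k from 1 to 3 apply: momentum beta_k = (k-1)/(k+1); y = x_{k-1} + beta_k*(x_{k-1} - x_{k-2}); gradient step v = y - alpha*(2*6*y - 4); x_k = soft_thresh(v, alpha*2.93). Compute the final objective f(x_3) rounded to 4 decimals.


FISTA on f(x) = 6*x^2 - 4*x + 2.93*|x|
L = 12, alpha = 0.0283
Iteration 1: beta = 0.0, y = -1.2963 + 0.0*(-1.2963 + 1.2963) = -1.2963
  grad(y) = -19.5556, v = y - alpha*grad = -0.7429
  prox(v) = soft_thresh(-0.7429, 0.0829) = -0.66
Iteration 2: beta = 0.3333, y = -0.66 + 0.3333*(-0.66 + 1.2963) = -0.4478
  grad(y) = -9.3741, v = y - alpha*grad = -0.1826
  prox(v) = soft_thresh(-0.1826, 0.0829) = -0.0996
Iteration 3: beta = 0.5, y = -0.0996 + 0.5*(-0.0996 + 0.66) = 0.1805
  grad(y) = -1.8337, v = y - alpha*grad = 0.2324
  prox(v) = soft_thresh(0.2324, 0.0829) = 0.1495
f(x_3) = 6*0.1495^2 - 4*0.1495 + 2.93*|0.1495| = -0.0259


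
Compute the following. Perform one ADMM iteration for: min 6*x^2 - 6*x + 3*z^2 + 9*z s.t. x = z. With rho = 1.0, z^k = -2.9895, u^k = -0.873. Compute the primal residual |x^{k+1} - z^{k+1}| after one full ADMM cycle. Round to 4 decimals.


ADMM iteration with rho = 1.0, z^k = -2.9895, u^k = -0.873
Step 1: x-update.
Minimize 6*x^2 - 6*x + (1.0/2)*(x + 2.9895 - 0.873)^2
FOC: (2*6 + 1.0)*x = 6 + 1.0*(-2.9895 + 0.873)
x^{k+1} = 0.2987
Step 2: z-update.
Minimize 3*z^2 + 9*z + (1.0/2)*(0.2987 - z - 0.873)^2
FOC: (2*3 + 1.0)*z = -9 + 1.0*(0.2987 - 0.873)
z^{k+1} = -1.3678
Step 3: u-update.
u^{k+1} = -0.873 + 0.2987 + 1.3678 = 0.7935
Step 4: Primal residual = |0.2987 + 1.3678| = 1.6665


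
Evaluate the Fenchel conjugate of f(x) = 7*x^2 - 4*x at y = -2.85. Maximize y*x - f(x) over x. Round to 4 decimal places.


f*(y) = sup_x {y*x - a*x^2 - b*x} = sup_x {(y-b)*x - a*x^2}
FOC: (y - b) - 2a*x = 0 => x* = (y - b)/(2a)
x* = (-2.85 + 4)/(2*7) = 0.0821
f*(-2.85) = (y-b)^2/(4a) = (-2.85 + 4)^2/(4*7)
= 1.3225/28 = 0.0472


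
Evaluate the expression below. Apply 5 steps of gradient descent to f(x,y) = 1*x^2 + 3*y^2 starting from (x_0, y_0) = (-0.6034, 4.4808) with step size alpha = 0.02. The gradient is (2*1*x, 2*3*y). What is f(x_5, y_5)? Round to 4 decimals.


Gradient descent on f(x,y) = 1*x^2 + 3*y^2.
Starting point: (-0.6034, 4.4808), alpha = 0.02
Step 1: grad_x = 2*1*-0.6034 = -1.2068, grad_y = 2*3*4.4808 = 26.8848
  x_1 = -0.6034 - 0.02*-1.2068 = -0.5793
  y_1 = 4.4808 - 0.02*26.8848 = 3.9431
Step 2: grad_x = 2*1*-0.5793 = -1.1585, grad_y = 2*3*3.9431 = 23.6586
  x_2 = -0.5793 - 0.02*-1.1585 = -0.5561
  y_2 = 3.9431 - 0.02*23.6586 = 3.4699
Step 3: grad_x = 2*1*-0.5561 = -1.1122, grad_y = 2*3*3.4699 = 20.8196
  x_3 = -0.5561 - 0.02*-1.1122 = -0.5338
  y_3 = 3.4699 - 0.02*20.8196 = 3.0535
Step 4: grad_x = 2*1*-0.5338 = -1.0677, grad_y = 2*3*3.0535 = 18.3212
  x_4 = -0.5338 - 0.02*-1.0677 = -0.5125
  y_4 = 3.0535 - 0.02*18.3212 = 2.6871
Step 5: grad_x = 2*1*-0.5125 = -1.025, grad_y = 2*3*2.6871 = 16.1227
  x_5 = -0.5125 - 0.02*-1.025 = -0.492
  y_5 = 2.6871 - 0.02*16.1227 = 2.3647
f(-0.492, 2.3647) = 1*(-0.492)^2 + 3*2.3647^2 = 17.0169


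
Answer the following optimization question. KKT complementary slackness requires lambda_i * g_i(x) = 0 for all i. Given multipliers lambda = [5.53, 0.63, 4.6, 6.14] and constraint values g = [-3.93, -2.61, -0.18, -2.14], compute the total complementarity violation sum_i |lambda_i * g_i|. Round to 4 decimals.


KKT complementary slackness check:
lambda_1 * g_1 = 5.53 * -3.93 = -21.7329
lambda_2 * g_2 = 0.63 * -2.61 = -1.6443
lambda_3 * g_3 = 4.6 * -0.18 = -0.828
lambda_4 * g_4 = 6.14 * -2.14 = -13.1396
Total violation = 21.7329 + 1.6443 + 0.828 + 13.1396 = 37.3448


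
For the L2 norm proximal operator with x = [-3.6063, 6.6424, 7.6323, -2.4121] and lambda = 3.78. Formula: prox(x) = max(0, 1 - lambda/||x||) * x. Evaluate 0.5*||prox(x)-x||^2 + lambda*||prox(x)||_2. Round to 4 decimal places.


Step 1: Compute ||x||.
||x|| = 11.009
Step 2: Compute scaling factor.
scale = max(0, 1 - 3.78/11.009) = 0.6566
Step 3: prox(x) = [-2.3681, 4.3617, 5.0117, -1.5839]
||prox(x)|| = 7.229
Step 4: Proximal objective.
0.5*||prox-x||^2 = 7.1442
lambda*||prox|| = 27.3256
Total = 34.4697


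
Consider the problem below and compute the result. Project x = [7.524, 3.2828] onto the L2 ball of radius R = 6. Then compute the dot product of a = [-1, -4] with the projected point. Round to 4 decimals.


Step 1: Compute ||x|| (intermediates to 6 decimals).
||x|| = sqrt(7.524^2 + 3.2828^2) = 8.20898
Step 2: Project.
Since ||x|| > R, scale = R/||x|| = 6/8.20898 = 0.730907, proj(x) = scale * x
proj(x) = [5.499344, 2.399421]
Step 3: Dot product.
a^T * proj(x) = -1*5.499344 - 4*2.399421 = -15.097


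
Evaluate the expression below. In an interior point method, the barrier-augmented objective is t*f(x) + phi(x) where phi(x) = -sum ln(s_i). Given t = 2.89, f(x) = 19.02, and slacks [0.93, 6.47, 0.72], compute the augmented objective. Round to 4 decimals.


Step 1: Compute log-barrier.
ln values: [-0.0726, 1.8672, -0.3285]
phi = -(-0.0726 + 1.8672 - 0.3285) = -1.4661
Step 2: Compute augmented objective.
t*f(x) = 2.89*19.02 = 54.9678
Total = 54.9678 - 1.4661 = 53.5017


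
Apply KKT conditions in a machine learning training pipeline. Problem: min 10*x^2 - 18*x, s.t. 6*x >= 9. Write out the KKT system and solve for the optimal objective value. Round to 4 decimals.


Step 1: Try lambda = 0 (constraint inactive).
x_unc = 18/(2*10) = 0.9
Check: 6*0.9 = 5.4 < 9 -- violated!
Step 2: Constraint must be active: 6*x = 9
x* = 9/6 = 1.5
lambda = (2*10*1.5 - 18)/6 = 2.0
Step 3: Compute optimal value.
f(x*) = 10*1.5^2 - 18*1.5 = -4.5


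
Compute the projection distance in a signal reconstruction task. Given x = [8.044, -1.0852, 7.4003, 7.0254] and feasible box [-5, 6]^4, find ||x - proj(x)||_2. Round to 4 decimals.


Project each component onto [-5, 6].
clip(8.044) = 6.0, clip(-1.0852) = -1.0852, clip(7.4003) = 6.0, clip(7.0254) = 6.0
Projection = [6.0, -1.0852, 6.0, 6.0]
Squared diffs: [4.1779, 0.0, 1.9608, 1.0514]
Distance = sqrt(7.1901) = 2.6815


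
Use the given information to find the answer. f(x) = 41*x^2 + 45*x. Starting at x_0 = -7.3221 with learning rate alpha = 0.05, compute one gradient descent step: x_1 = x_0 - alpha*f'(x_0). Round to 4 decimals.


We compute the gradient at x_0 and apply the update.
f'(x) = 82*x + 45
f'(-7.3221) = 82*-7.3221 + 45 = -555.4122
x_1 = -7.3221 - 0.05*-555.4122 = 20.4485


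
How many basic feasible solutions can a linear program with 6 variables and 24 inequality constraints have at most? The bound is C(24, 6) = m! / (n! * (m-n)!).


Each vertex corresponds to some choice of n active constraints out of m, so the number of vertices is at most C(m, n) = m! / (n!(m-n)!).
m = 24, n = 6
Numerator: 24 * 23 * 22 * 21 * 20 * 19
Denominator: 6! = 720
C(24, 6) = 134596


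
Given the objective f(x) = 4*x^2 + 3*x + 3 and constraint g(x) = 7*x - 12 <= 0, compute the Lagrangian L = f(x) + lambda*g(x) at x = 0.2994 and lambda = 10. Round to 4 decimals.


Step 1: Evaluate f(x).
f(0.2994) = 4*0.2994^2 + 3*0.2994 + 3 = 4.2568
Step 2: Evaluate g(x).
g(0.2994) = 7*0.2994 - 12 = -9.9042
Step 3: Compute Lagrangian.
L = 4.2568 + 10*-9.9042 = -94.7852


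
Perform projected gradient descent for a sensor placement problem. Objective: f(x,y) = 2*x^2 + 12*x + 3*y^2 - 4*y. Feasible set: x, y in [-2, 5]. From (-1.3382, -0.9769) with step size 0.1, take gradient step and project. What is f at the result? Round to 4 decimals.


Step 1: Compute gradient at (-1.3382, -0.9769).
grad_x = 2*2*-1.3382 + 12 = 6.6472
grad_y = 2*3*-0.9769 - 4 = -9.8614
Step 2: Gradient step.
x_raw = -1.3382 - 0.1*6.6472 = -2.0029
y_raw = -0.9769 - 0.1*-9.8614 = 0.0092
Step 3: Project onto [-2, 5].
x_proj = clip(-2.0029) = -2.0
y_proj = clip(0.0092) = 0.0092
Step 4: Evaluate f.
f(-2.0, 0.0092) = -16.0367


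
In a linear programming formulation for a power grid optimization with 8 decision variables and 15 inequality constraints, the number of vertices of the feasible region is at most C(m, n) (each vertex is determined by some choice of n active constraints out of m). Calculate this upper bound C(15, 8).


Each vertex corresponds to some choice of n active constraints out of m, so the number of vertices is at most C(m, n) = m! / (n!(m-n)!).
m = 15, n = 8
Numerator: 15 * 14 * 13 * 12 * 11 * 10 * 9 * 8
Denominator: 8! = 40320
C(15, 8) = 6435


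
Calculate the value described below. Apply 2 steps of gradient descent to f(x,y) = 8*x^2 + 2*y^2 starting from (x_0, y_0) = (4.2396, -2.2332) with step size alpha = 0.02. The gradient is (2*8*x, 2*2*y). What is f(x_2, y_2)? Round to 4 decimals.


Gradient descent on f(x,y) = 8*x^2 + 2*y^2.
Starting point: (4.2396, -2.2332), alpha = 0.02
Step 1: grad_x = 2*8*4.2396 = 67.8336, grad_y = 2*2*-2.2332 = -8.9328
  x_1 = 4.2396 - 0.02*67.8336 = 2.8829
  y_1 = -2.2332 - 0.02*-8.9328 = -2.0545
Step 2: grad_x = 2*8*2.8829 = 46.1268, grad_y = 2*2*-2.0545 = -8.2182
  x_2 = 2.8829 - 0.02*46.1268 = 1.9604
  y_2 = -2.0545 - 0.02*-8.2182 = -1.8902
f(1.9604, -1.8902) = 8*1.9604^2 + 2*(-1.8902)^2 = 37.8906


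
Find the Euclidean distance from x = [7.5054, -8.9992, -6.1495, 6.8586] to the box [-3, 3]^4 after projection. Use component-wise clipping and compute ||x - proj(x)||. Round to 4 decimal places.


Project each component onto [-3, 3].
clip(7.5054) = 3.0, clip(-8.9992) = -3.0, clip(-6.1495) = -3.0, clip(6.8586) = 3.0
Projection = [3.0, -3.0, -3.0, 3.0]
Squared diffs: [20.2986, 35.9904, 9.9194, 14.8888]
Distance = sqrt(81.0972) = 9.0054


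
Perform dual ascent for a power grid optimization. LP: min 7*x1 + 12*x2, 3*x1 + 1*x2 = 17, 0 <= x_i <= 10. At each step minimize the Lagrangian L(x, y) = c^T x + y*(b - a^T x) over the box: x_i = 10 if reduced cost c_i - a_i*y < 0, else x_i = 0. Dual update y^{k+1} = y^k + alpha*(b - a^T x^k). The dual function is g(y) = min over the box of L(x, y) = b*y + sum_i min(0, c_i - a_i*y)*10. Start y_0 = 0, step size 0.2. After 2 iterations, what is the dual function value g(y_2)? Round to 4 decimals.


Dual ascent for LP: min 7*x1 + 12*x2, 3*x1 + 1*x2 = 17, 0 <= x_i <= 10
Step 1: y^k = 0.0, reduced costs: (7.0, 12.0)
  x^k = (0.0, 0.0), subgradient = b - a^T x = 17.0
  y^{k+1} = 0.0 + 0.2*17.0 = 3.4
Step 2: y^k = 3.4, reduced costs: (-3.2, 8.6)
  x^k = (10.0, 0.0), subgradient = b - a^T x = -13.0
  y^{k+1} = 3.4 + 0.2*-13.0 = 0.8
Dual objective at y_2 = 0.8: reduced costs (4.6, 11.2), box minimizer x = (0.0, 0.0)
g(y_2) = b*y + (c1 - a1*y)*x1 + (c2 - a2*y)*x2 = 17*0.8 + 4.6*0.0 + 11.2*0.0 = 13.6 + 0.0 + 0.0 = 13.6


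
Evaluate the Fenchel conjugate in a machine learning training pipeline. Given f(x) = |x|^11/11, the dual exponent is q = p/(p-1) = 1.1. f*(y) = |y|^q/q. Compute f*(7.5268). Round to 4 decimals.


The conjugate exponent q satisfies 1/p + 1/q = 1.
p = 11, so q = 11/(11 - 1) = 1.1
|y|^q = 7.5268^1.1 = 9.2102
f*(7.5268) = 9.2102 / 1.1 = 8.373


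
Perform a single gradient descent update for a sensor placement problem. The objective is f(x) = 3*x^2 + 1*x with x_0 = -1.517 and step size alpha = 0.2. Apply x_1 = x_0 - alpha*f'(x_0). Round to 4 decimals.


We compute the gradient at x_0 and apply the update.
f'(x) = 6*x + 1
f'(-1.517) = 6*-1.517 + 1 = -8.102
x_1 = -1.517 - 0.2*-8.102 = 0.1034


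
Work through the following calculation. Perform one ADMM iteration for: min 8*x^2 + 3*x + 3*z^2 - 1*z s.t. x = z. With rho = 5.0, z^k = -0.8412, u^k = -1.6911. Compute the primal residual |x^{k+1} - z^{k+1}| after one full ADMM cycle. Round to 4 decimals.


ADMM iteration with rho = 5.0, z^k = -0.8412, u^k = -1.6911
Step 1: x-update.
Minimize 8*x^2 + 3*x + (5.0/2)*(x + 0.8412 - 1.6911)^2
FOC: (2*8 + 5.0)*x = -3 + 5.0*(-0.8412 + 1.6911)
x^{k+1} = 0.0595
Step 2: z-update.
Minimize 3*z^2 - 1*z + (5.0/2)*(0.0595 - z - 1.6911)^2
FOC: (2*3 + 5.0)*z = 1 + 5.0*(0.0595 - 1.6911)
z^{k+1} = -0.6507
Step 3: u-update.
u^{k+1} = -1.6911 + 0.0595 + 0.6507 = -0.9809
Step 4: Primal residual = |0.0595 + 0.6507| = 0.7102


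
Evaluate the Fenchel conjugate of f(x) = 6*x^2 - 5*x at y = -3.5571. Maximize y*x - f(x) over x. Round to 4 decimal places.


f*(y) = sup_x {y*x - a*x^2 - b*x} = sup_x {(y-b)*x - a*x^2}
FOC: (y - b) - 2a*x = 0 => x* = (y - b)/(2a)
x* = (-3.5571 + 5)/(2*6) = 0.1202
f*(-3.5571) = (y-b)^2/(4a) = (-3.5571 + 5)^2/(4*6)
= 2.082/24 = 0.0867


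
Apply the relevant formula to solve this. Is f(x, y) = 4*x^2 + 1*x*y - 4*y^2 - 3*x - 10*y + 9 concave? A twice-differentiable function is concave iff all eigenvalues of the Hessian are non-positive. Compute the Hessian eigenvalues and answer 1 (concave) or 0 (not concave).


The Hessian of f(x,y) = 4*x^2 + 1*x*y - 4*y^2 - 3*x - 10*y + 9 is:
H = [[8, 1], [1, -8]]
Trace = 8 - 8 = 0
Determinant = 8*-8 - (1)^2 = -65
Discriminant = (0)^2 - 4*-65 = 260.0
Eigenvalues: lambda_1 = -8.0623, lambda_2 = 8.0623
The function is not concave.

0


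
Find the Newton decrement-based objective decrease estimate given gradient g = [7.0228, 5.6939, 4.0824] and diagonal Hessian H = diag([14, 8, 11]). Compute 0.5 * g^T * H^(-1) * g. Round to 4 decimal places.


Step 1: H is diagonal, so H^(-1) * g = [0.5016, 0.7117, 0.3711].
Step 2: g^T H^(-1) g = sum_i g_i^2 / H_ii
  = (7.0228)^2/14 + (5.6939)^2/8 + (4.0824)^2/11
  = 3.5228 + 4.0526 + 1.5151 = 9.0905
Step 3: Objective decrease = 0.5 * g^T H^(-1) g = 4.5452


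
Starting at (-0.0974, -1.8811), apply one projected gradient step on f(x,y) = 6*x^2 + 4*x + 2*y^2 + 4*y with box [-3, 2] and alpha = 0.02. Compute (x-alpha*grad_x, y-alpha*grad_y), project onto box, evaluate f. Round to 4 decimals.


Step 1: Compute gradient at (-0.0974, -1.8811).
grad_x = 2*6*-0.0974 + 4 = 2.8312
grad_y = 2*2*-1.8811 + 4 = -3.5244
Step 2: Gradient step.
x_raw = -0.0974 - 0.02*2.8312 = -0.154
y_raw = -1.8811 - 0.02*-3.5244 = -1.8106
Step 3: Project onto [-3, 2].
x_proj = clip(-0.154) = -0.154
y_proj = clip(-1.8106) = -1.8106
Step 4: Evaluate f.
f(-0.154, -1.8106) = -1.1596


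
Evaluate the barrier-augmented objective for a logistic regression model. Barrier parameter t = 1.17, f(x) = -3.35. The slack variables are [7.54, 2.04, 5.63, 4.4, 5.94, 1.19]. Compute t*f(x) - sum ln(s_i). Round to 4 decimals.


Step 1: Compute log-barrier.
ln values: [2.0202, 0.7129, 1.7281, 1.4816, 1.7817, 0.174]
phi = -(2.0202 + 0.7129 + 1.7281 + 1.4816 + 1.7817 + 0.174) = -7.8985
Step 2: Compute augmented objective.
t*f(x) = 1.17*-3.35 = -3.9195
Total = -3.9195 - 7.8985 = -11.818


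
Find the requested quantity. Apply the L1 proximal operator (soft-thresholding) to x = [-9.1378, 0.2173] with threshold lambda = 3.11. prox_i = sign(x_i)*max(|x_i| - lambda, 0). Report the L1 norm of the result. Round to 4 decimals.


Soft-thresholding with lambda = 3.11:
prox(-9.1378) = sign(-9.1378)*max(|-9.1378| - 3.11, 0) = -6.0278
prox(0.2173) = sign(0.2173)*max(|0.2173| - 3.11, 0) = 0.0
prox(x) = [-6.0278, 0.0]
||prox(x)||_1 = 6.0278 + 0.0 = 6.0278


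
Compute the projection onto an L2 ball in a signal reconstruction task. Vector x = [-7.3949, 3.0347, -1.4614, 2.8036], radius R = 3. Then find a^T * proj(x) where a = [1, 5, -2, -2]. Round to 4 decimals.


Step 1: Compute ||x|| (intermediates to 6 decimals).
||x|| = sqrt((-7.3949)^2 + 3.0347^2 + (-1.4614)^2 + 2.8036^2) = 8.595918
Step 2: Project.
Since ||x|| > R, scale = R/||x|| = 3/8.595918 = 0.349003, proj(x) = scale * x
proj(x) = [-2.580842, 1.059119, -0.510033, 0.978465]
Step 3: Dot product.
a^T * proj(x) = 1*(-2.580842) + 5*1.059119 - 2*(-0.510033) - 2*0.978465 = 1.7779


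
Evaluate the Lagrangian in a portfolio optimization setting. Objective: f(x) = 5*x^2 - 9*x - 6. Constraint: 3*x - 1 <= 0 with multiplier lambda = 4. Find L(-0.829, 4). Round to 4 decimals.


Step 1: Evaluate f(x).
f(-0.829) = 5*(-0.829)^2 - 9*(-0.829) - 6 = 4.8972
Step 2: Evaluate g(x).
g(-0.829) = 3*-0.829 - 1 = -3.487
Step 3: Compute Lagrangian.
L = 4.8972 + 4*-3.487 = -9.0508


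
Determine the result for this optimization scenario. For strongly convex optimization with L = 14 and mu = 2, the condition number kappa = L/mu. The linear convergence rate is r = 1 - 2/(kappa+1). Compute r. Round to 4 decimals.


Step 1: Compute the condition number.
kappa = L/mu = 14/2 = 7.0
Step 2: Compute the convergence rate.
r = 1 - 2/(kappa + 1) = 1 - 2*mu/(L + mu) = (L - mu)/(L + mu) = 12/16 = 0.75


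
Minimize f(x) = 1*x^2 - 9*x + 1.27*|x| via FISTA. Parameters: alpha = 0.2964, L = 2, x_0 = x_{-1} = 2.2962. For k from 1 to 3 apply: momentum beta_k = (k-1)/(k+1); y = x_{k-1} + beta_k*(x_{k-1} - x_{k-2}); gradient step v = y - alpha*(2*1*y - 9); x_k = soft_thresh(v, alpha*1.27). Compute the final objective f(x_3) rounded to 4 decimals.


FISTA on f(x) = 1*x^2 - 9*x + 1.27*|x|
L = 2, alpha = 0.2964
Iteration 1: beta = 0.0, y = 2.2962 + 0.0*(2.2962 - 2.2962) = 2.2962
  grad(y) = -4.4076, v = y - alpha*grad = 3.6026
  prox(v) = soft_thresh(3.6026, 0.3764) = 3.2262
Iteration 2: beta = 0.3333, y = 3.2262 + 0.3333*(3.2262 - 2.2962) = 3.5362
  grad(y) = -1.9276, v = y - alpha*grad = 4.1075
  prox(v) = soft_thresh(4.1075, 0.3764) = 3.7311
Iteration 3: beta = 0.5, y = 3.7311 + 0.5*(3.7311 - 3.2262) = 3.9836
  grad(y) = -1.0329, v = y - alpha*grad = 4.2897
  prox(v) = soft_thresh(4.2897, 0.3764) = 3.9133
f(x_3) = 1*3.9133^2 - 9*3.9133 + 1.27*|3.9133| = -14.9359


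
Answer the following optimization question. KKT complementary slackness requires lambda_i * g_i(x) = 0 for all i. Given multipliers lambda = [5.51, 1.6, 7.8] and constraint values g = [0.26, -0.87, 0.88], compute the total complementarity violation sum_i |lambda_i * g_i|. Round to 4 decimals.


KKT complementary slackness check:
lambda_1 * g_1 = 5.51 * 0.26 = 1.4326
lambda_2 * g_2 = 1.6 * -0.87 = -1.392
lambda_3 * g_3 = 7.8 * 0.88 = 6.864
Total violation = 1.4326 + 1.392 + 6.864 = 9.6886


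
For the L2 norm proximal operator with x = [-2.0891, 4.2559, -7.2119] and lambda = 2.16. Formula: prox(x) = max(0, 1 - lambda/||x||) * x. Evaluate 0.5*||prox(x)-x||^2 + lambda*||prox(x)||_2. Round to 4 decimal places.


Step 1: Compute ||x||.
||x|| = 8.6307
Step 2: Compute scaling factor.
scale = max(0, 1 - 2.16/8.6307) = 0.7497
Step 3: prox(x) = [-1.5663, 3.1908, -5.407]
||prox(x)|| = 6.4707
Step 4: Proximal objective.
0.5*||prox-x||^2 = 2.3328
lambda*||prox|| = 13.9767
Total = 16.3095


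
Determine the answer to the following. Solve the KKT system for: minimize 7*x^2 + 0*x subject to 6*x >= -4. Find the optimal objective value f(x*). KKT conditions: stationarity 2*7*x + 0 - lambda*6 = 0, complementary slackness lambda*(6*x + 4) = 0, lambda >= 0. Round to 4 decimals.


Step 1: Try lambda = 0 (constraint inactive).
Stationarity: 2*7*x + 0 = 0
x* = 0/(2*7) = 0.0
Check constraint: 6*0.0 = 0.0 >= -4 -- satisfied.
Step 2: Compute optimal value.
f(x*) = 7*0.0^2 + 0*0.0 = 0.0


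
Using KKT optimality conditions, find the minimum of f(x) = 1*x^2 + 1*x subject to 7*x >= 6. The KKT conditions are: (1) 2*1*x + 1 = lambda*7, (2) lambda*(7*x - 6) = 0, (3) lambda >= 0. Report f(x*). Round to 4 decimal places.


Step 1: Try lambda = 0 (constraint inactive).
x_unc = -1/(2*1) = -0.5
Check: 7*-0.5 = -3.5 < 6 -- violated!
Step 2: Constraint must be active: 7*x = 6
x* = 6/7 = 0.8571 (rounded; the exact value 6/7 is used below)
lambda = (2*1*(6/7) + 1)/7 = 0.3878
Step 3: Compute optimal value.
f(x*) = 1*(6/7)^2 + 1*(6/7) = 1.5918


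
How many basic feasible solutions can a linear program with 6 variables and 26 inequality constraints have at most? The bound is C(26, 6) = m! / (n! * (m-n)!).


Each vertex corresponds to some choice of n active constraints out of m, so the number of vertices is at most C(m, n) = m! / (n!(m-n)!).
m = 26, n = 6
Numerator: 26 * 25 * 24 * 23 * 22 * 21
Denominator: 6! = 720
C(26, 6) = 230230


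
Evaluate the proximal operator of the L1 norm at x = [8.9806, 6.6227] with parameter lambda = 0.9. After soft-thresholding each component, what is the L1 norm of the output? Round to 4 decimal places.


Soft-thresholding with lambda = 0.9:
prox(8.9806) = sign(8.9806)*max(|8.9806| - 0.9, 0) = 8.0806
prox(6.6227) = sign(6.6227)*max(|6.6227| - 0.9, 0) = 5.7227
prox(x) = [8.0806, 5.7227]
||prox(x)||_1 = 8.0806 + 5.7227 = 13.8033


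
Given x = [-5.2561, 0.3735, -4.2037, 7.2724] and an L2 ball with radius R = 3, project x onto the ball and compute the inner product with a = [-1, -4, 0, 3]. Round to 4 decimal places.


Step 1: Compute ||x|| (intermediates to 6 decimals).
||x|| = sqrt((-5.2561)^2 + 0.3735^2 + (-4.2037)^2 + 7.2724^2) = 9.915896
Step 2: Project.
Since ||x|| > R, scale = R/||x|| = 3/9.915896 = 0.302545, proj(x) = scale * x
proj(x) = [-1.590207, 0.113001, -1.271808, 2.200228]
Step 3: Dot product.
a^T * proj(x) = -1*(-1.590207) - 4*0.113001 + 0*(-1.271808) + 3*2.200228 = 7.7389


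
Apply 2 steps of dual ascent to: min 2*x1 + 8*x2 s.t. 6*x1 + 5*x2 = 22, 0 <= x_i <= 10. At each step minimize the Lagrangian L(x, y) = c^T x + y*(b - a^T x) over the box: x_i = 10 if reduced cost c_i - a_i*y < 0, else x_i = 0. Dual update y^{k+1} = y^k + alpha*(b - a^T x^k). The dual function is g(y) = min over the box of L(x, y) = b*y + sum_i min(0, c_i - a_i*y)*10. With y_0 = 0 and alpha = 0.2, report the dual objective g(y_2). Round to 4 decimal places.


Dual ascent for LP: min 2*x1 + 8*x2, 6*x1 + 5*x2 = 22, 0 <= x_i <= 10
Step 1: y^k = 0.0, reduced costs: (2.0, 8.0)
  x^k = (0.0, 0.0), subgradient = b - a^T x = 22.0
  y^{k+1} = 0.0 + 0.2*22.0 = 4.4
Step 2: y^k = 4.4, reduced costs: (-24.4, -14.0)
  x^k = (10.0, 10.0), subgradient = b - a^T x = -88.0
  y^{k+1} = 4.4 + 0.2*-88.0 = -13.2
Dual objective at y_2 = -13.2: reduced costs (81.2, 74.0), box minimizer x = (0.0, 0.0)
g(y_2) = b*y + (c1 - a1*y)*x1 + (c2 - a2*y)*x2 = 22*(-13.2) + 81.2*0.0 + 74.0*0.0 = -290.4 + 0.0 + 0.0 = -290.4


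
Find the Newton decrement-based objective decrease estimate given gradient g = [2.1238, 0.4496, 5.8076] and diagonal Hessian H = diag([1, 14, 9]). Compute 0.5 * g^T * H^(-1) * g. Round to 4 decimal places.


Step 1: H is diagonal, so H^(-1) * g = [2.1238, 0.0321, 0.6453].
Step 2: g^T H^(-1) g = sum_i g_i^2 / H_ii
  = (2.1238)^2/1 + (0.4496)^2/14 + (5.8076)^2/9
  = 4.5105 + 0.0144 + 3.7476 = 8.2725
Step 3: Objective decrease = 0.5 * g^T H^(-1) g = 4.1363


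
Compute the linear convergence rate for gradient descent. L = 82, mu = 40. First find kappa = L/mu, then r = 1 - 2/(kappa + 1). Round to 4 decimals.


Step 1: Compute the condition number.
kappa = L/mu = 82/40 = 2.05
Step 2: Compute the convergence rate.
r = 1 - 2/(kappa + 1) = 1 - 2*mu/(L + mu) = (L - mu)/(L + mu) = 42/122 = 0.3443


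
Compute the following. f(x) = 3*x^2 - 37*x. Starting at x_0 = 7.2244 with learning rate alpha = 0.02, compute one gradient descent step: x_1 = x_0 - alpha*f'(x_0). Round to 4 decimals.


We compute the gradient at x_0 and apply the update.
f'(x) = 6*x - 37
f'(7.2244) = 6*7.2244 - 37 = 6.3464
x_1 = 7.2244 - 0.02*6.3464 = 7.0975


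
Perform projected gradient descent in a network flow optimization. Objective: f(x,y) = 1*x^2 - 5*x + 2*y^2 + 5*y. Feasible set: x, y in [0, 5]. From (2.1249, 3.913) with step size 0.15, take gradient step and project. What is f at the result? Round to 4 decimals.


Step 1: Compute gradient at (2.1249, 3.913).
grad_x = 2*1*2.1249 - 5 = -0.7502
grad_y = 2*2*3.913 + 5 = 20.652
Step 2: Gradient step.
x_raw = 2.1249 - 0.15*-0.7502 = 2.2374
y_raw = 3.913 - 0.15*20.652 = 0.8152
Step 3: Project onto [0, 5].
x_proj = clip(2.2374) = 2.2374
y_proj = clip(0.8152) = 0.8152
Step 4: Evaluate f.
f(2.2374, 0.8152) = -0.776


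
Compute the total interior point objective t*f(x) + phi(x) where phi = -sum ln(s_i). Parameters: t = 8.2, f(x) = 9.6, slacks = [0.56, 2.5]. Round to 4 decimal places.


Step 1: Compute log-barrier.
ln values: [-0.5798, 0.9163]
phi = -(-0.5798 + 0.9163) = -0.3365
Step 2: Compute augmented objective.
t*f(x) = 8.2*9.6 = 78.72
Total = 78.72 - 0.3365 = 78.3835


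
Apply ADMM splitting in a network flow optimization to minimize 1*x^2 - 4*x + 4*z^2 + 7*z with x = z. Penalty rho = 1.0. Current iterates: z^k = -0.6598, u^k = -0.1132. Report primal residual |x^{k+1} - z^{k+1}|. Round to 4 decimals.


ADMM iteration with rho = 1.0, z^k = -0.6598, u^k = -0.1132
Step 1: x-update.
Minimize 1*x^2 - 4*x + (1.0/2)*(x + 0.6598 - 0.1132)^2
FOC: (2*1 + 1.0)*x = 4 + 1.0*(-0.6598 + 0.1132)
x^{k+1} = 1.1511
Step 2: z-update.
Minimize 4*z^2 + 7*z + (1.0/2)*(1.1511 - z - 0.1132)^2
FOC: (2*4 + 1.0)*z = -7 + 1.0*(1.1511 - 0.1132)
z^{k+1} = -0.6625
Step 3: u-update.
u^{k+1} = -0.1132 + 1.1511 + 0.6625 = 1.7004
Step 4: Primal residual = |1.1511 + 0.6625| = 1.8136


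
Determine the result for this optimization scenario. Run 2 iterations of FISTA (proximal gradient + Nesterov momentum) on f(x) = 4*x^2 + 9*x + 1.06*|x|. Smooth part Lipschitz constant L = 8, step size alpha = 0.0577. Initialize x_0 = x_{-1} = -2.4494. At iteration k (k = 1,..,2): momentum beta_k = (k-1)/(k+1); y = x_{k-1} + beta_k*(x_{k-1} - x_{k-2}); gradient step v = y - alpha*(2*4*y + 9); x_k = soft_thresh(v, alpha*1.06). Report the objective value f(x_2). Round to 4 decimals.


FISTA on f(x) = 4*x^2 + 9*x + 1.06*|x|
L = 8, alpha = 0.0577
Iteration 1: beta = 0.0, y = -2.4494 + 0.0*(-2.4494 + 2.4494) = -2.4494
  grad(y) = -10.5952, v = y - alpha*grad = -1.8381
  prox(v) = soft_thresh(-1.8381, 0.0612) = -1.7769
Iteration 2: beta = 0.3333, y = -1.7769 + 0.3333*(-1.7769 + 2.4494) = -1.5527
  grad(y) = -3.4218, v = y - alpha*grad = -1.3553
  prox(v) = soft_thresh(-1.3553, 0.0612) = -1.2941
f(x_2) = 4*(-1.2941)^2 + 9*(-1.2941) + 1.06*|-1.2941| = -3.5763


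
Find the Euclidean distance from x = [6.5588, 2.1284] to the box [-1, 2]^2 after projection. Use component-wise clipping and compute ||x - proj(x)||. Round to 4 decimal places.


Project each component onto [-1, 2].
clip(6.5588) = 2.0, clip(2.1284) = 2.0
Projection = [2.0, 2.0]
Squared diffs: [20.7827, 0.0165]
Distance = sqrt(20.7992) = 4.5606


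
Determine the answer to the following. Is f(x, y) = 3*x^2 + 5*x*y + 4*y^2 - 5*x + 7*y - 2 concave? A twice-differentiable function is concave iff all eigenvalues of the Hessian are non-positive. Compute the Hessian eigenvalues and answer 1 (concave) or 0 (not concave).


The Hessian of f(x,y) = 3*x^2 + 5*x*y + 4*y^2 - 5*x + 7*y - 2 is:
H = [[6, 5], [5, 8]]
Trace = 6 + 8 = 14
Determinant = 6*8 - (5)^2 = 23
Discriminant = (14)^2 - 4*23 = 104.0
Eigenvalues: lambda_1 = 1.901, lambda_2 = 12.099
The function is not concave.

0


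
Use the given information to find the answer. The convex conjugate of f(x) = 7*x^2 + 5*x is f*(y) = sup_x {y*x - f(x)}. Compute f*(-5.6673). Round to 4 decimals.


f*(y) = sup_x {y*x - a*x^2 - b*x} = sup_x {(y-b)*x - a*x^2}
FOC: (y - b) - 2a*x = 0 => x* = (y - b)/(2a)
x* = (-5.6673 - 5)/(2*7) = -0.762
f*(-5.6673) = (y-b)^2/(4a) = (-5.6673 - 5)^2/(4*7)
= 113.7913/28 = 4.064


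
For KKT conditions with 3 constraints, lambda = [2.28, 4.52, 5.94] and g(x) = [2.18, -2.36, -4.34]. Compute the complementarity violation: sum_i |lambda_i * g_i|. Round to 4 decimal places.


KKT complementary slackness check:
lambda_1 * g_1 = 2.28 * 2.18 = 4.9704
lambda_2 * g_2 = 4.52 * -2.36 = -10.6672
lambda_3 * g_3 = 5.94 * -4.34 = -25.7796
Total violation = 4.9704 + 10.6672 + 25.7796 = 41.4172


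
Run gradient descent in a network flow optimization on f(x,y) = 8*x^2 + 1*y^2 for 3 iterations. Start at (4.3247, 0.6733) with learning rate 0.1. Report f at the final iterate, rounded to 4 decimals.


Gradient descent on f(x,y) = 8*x^2 + 1*y^2.
Starting point: (4.3247, 0.6733), alpha = 0.1
Step 1: grad_x = 2*8*4.3247 = 69.1952, grad_y = 2*1*0.6733 = 1.3466
  x_1 = 4.3247 - 0.1*69.1952 = -2.5948
  y_1 = 0.6733 - 0.1*1.3466 = 0.5386
Step 2: grad_x = 2*8*-2.5948 = -41.5171, grad_y = 2*1*0.5386 = 1.0773
  x_2 = -2.5948 - 0.1*-41.5171 = 1.5569
  y_2 = 0.5386 - 0.1*1.0773 = 0.4309
Step 3: grad_x = 2*8*1.5569 = 24.9103, grad_y = 2*1*0.4309 = 0.8618
  x_3 = 1.5569 - 0.1*24.9103 = -0.9341
  y_3 = 0.4309 - 0.1*0.8618 = 0.3447
f(-0.9341, 0.3447) = 8*(-0.9341)^2 + 1*0.3447^2 = 7.0997


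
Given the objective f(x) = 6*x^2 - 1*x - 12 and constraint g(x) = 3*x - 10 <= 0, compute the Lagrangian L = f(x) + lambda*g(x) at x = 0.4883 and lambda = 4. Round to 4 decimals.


Step 1: Evaluate f(x).
f(0.4883) = 6*0.4883^2 - 1*0.4883 - 12 = -11.0577
Step 2: Evaluate g(x).
g(0.4883) = 3*0.4883 - 10 = -8.5351
Step 3: Compute Lagrangian.
L = -11.0577 + 4*-8.5351 = -45.1981


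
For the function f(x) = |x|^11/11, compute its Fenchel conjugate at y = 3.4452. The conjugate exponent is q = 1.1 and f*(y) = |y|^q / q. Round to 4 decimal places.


The conjugate exponent q satisfies 1/p + 1/q = 1.
p = 11, so q = 11/(11 - 1) = 1.1
|y|^q = 3.4452^1.1 = 3.8988
f*(3.4452) = 3.8988 / 1.1 = 3.5444


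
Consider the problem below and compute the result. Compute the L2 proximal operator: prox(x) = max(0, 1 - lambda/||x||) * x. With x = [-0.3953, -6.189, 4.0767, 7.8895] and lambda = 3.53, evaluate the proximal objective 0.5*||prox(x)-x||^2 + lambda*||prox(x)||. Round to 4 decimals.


Step 1: Compute ||x||.
||x|| = 10.8316
Step 2: Compute scaling factor.
scale = max(0, 1 - 3.53/10.8316) = 0.6741
Step 3: prox(x) = [-0.2665, -4.172, 2.7481, 5.3183]
||prox(x)|| = 7.3016
Step 4: Proximal objective.
0.5*||prox-x||^2 = 6.2305
lambda*||prox|| = 25.7746
Total = 32.0051


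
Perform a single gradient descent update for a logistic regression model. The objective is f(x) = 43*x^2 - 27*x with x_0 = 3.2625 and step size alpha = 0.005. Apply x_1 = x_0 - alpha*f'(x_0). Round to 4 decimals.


We compute the gradient at x_0 and apply the update.
f'(x) = 86*x - 27
f'(3.2625) = 86*3.2625 - 27 = 253.575
x_1 = 3.2625 - 0.005*253.575 = 1.9946


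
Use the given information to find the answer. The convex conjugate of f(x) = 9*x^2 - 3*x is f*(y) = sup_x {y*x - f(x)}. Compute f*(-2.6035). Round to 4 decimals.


f*(y) = sup_x {y*x - a*x^2 - b*x} = sup_x {(y-b)*x - a*x^2}
FOC: (y - b) - 2a*x = 0 => x* = (y - b)/(2a)
x* = (-2.6035 + 3)/(2*9) = 0.022
f*(-2.6035) = (y-b)^2/(4a) = (-2.6035 + 3)^2/(4*9)
= 0.1572/36 = 0.0044


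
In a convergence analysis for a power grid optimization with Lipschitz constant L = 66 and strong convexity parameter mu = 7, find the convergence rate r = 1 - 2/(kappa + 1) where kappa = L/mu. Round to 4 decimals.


Step 1: Compute the condition number.
kappa = L/mu = 66/7 = 9.4286
Step 2: Compute the convergence rate.
r = 1 - 2/(kappa + 1) = 1 - 2*mu/(L + mu) = (L - mu)/(L + mu) = 59/73 = 0.8082


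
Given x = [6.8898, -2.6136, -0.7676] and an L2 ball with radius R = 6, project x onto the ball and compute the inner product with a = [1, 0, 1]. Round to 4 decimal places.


Step 1: Compute ||x|| (intermediates to 6 decimals).
||x|| = sqrt(6.8898^2 + (-2.6136)^2 + (-0.7676)^2) = 7.408742
Step 2: Project.
Since ||x|| > R, scale = R/||x|| = 6/7.408742 = 0.809854, proj(x) = scale * x
proj(x) = [5.579732, -2.116634, -0.621644]
Step 3: Dot product.
a^T * proj(x) = 1*5.579732 + 0*(-2.116634) + 1*(-0.621644) = 4.9581


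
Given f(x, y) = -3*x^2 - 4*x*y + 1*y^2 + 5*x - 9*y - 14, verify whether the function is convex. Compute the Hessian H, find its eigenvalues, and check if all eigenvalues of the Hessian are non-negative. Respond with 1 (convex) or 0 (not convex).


The Hessian of f(x,y) = -3*x^2 - 4*x*y + 1*y^2 + 5*x - 9*y - 14 is:
H = [[-6, -4], [-4, 2]]
Trace = -6 + 2 = -4
Determinant = -6*2 - (-4)^2 = -28
Discriminant = (-4)^2 - 4*-28 = 128.0
Eigenvalues: lambda_1 = -7.6569, lambda_2 = 3.6569
The function is not convex.

0


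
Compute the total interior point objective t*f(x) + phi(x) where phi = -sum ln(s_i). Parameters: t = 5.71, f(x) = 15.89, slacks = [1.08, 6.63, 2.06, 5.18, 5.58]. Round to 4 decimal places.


Step 1: Compute log-barrier.
ln values: [0.077, 1.8916, 0.7227, 1.6448, 1.7192]
phi = -(0.077 + 1.8916 + 0.7227 + 1.6448 + 1.7192) = -6.0553
Step 2: Compute augmented objective.
t*f(x) = 5.71*15.89 = 90.7319
Total = 90.7319 - 6.0553 = 84.6766


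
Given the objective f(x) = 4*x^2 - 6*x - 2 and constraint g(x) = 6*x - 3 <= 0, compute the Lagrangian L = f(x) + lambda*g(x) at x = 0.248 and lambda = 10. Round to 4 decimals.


Step 1: Evaluate f(x).
f(0.248) = 4*0.248^2 - 6*0.248 - 2 = -3.242
Step 2: Evaluate g(x).
g(0.248) = 6*0.248 - 3 = -1.512
Step 3: Compute Lagrangian.
L = -3.242 + 10*-1.512 = -18.362


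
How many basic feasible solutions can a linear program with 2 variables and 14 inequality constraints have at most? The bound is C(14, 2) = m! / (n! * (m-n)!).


Each vertex corresponds to some choice of n active constraints out of m, so the number of vertices is at most C(m, n) = m! / (n!(m-n)!).
m = 14, n = 2
Numerator: 14 * 13
Denominator: 2! = 2
C(14, 2) = 91


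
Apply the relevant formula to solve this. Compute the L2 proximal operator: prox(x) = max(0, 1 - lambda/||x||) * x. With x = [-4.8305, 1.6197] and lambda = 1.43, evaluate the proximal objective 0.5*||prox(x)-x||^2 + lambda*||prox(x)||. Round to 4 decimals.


Step 1: Compute ||x||.
||x|| = 5.0948
Step 2: Compute scaling factor.
scale = max(0, 1 - 1.43/5.0948) = 0.7193
Step 3: prox(x) = [-3.4747, 1.1651]
||prox(x)|| = 3.6648
Step 4: Proximal objective.
0.5*||prox-x||^2 = 1.0225
lambda*||prox|| = 5.2407
Total = 6.2631


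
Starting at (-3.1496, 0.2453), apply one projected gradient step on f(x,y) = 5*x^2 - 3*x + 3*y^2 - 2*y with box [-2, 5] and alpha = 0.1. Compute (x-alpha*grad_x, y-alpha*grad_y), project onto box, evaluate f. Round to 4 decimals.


Step 1: Compute gradient at (-3.1496, 0.2453).
grad_x = 2*5*-3.1496 - 3 = -34.496
grad_y = 2*3*0.2453 - 2 = -0.5282
Step 2: Gradient step.
x_raw = -3.1496 - 0.1*-34.496 = 0.3
y_raw = 0.2453 - 0.1*-0.5282 = 0.2981
Step 3: Project onto [-2, 5].
x_proj = clip(0.3) = 0.3
y_proj = clip(0.2981) = 0.2981
Step 4: Evaluate f.
f(0.3, 0.2981) = -0.7796


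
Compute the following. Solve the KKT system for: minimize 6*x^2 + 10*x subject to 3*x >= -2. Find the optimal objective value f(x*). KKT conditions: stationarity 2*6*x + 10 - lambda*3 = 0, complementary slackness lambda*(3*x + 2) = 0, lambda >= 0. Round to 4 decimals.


Step 1: Try lambda = 0 (constraint inactive).
x_unc = -10/(2*6) = -0.8333
Check: 3*-0.8333 = -2.4999 < -2 -- violated!
Step 2: Constraint must be active: 3*x = -2
x* = -2/3 = -0.6667 (rounded; the exact value -2/3 is used below)
lambda = (2*6*(-2/3) + 10)/3 = 0.6667
Step 3: Compute optimal value.
f(x*) = 6*(-2/3)^2 + 10*(-2/3) = -4.0


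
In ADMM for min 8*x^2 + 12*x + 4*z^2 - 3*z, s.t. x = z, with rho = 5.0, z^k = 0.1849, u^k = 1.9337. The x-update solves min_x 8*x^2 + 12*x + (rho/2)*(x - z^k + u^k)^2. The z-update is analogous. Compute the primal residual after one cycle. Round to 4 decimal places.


ADMM iteration with rho = 5.0, z^k = 0.1849, u^k = 1.9337
Step 1: x-update.
Minimize 8*x^2 + 12*x + (5.0/2)*(x - 0.1849 + 1.9337)^2
FOC: (2*8 + 5.0)*x = -12 + 5.0*(0.1849 - 1.9337)
x^{k+1} = -0.9878
Step 2: z-update.
Minimize 4*z^2 - 3*z + (5.0/2)*(-0.9878 - z + 1.9337)^2
FOC: (2*4 + 5.0)*z = 3 + 5.0*(-0.9878 + 1.9337)
z^{k+1} = 0.5946
Step 3: u-update.
u^{k+1} = 1.9337 - 0.9878 - 0.5946 = 0.3513
Step 4: Primal residual = |-0.9878 - 0.5946| = 1.5824


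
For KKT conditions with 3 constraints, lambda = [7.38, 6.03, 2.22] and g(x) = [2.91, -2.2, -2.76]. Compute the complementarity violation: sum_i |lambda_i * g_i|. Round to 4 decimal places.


KKT complementary slackness check:
lambda_1 * g_1 = 7.38 * 2.91 = 21.4758
lambda_2 * g_2 = 6.03 * -2.2 = -13.266
lambda_3 * g_3 = 2.22 * -2.76 = -6.1272
Total violation = 21.4758 + 13.266 + 6.1272 = 40.869


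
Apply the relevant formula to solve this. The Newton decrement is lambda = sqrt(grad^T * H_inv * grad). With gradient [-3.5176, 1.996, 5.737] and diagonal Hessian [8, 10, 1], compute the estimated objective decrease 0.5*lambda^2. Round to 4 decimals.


Step 1: H is diagonal, so H^(-1) * g = [-0.4397, 0.1996, 5.737].
Step 2: g^T H^(-1) g = sum_i g_i^2 / H_ii
  = (-3.5176)^2/8 + (1.996)^2/10 + (5.737)^2/1
  = 1.5467 + 0.3984 + 32.9132 = 34.8583
Step 3: Objective decrease = 0.5 * g^T H^(-1) g = 17.4291


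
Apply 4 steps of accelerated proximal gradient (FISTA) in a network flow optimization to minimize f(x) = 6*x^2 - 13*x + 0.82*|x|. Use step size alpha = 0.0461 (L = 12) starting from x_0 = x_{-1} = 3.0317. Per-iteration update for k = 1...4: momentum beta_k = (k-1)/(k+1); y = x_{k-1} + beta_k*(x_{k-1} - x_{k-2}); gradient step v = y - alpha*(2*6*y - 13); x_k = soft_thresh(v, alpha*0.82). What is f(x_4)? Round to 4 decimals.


FISTA on f(x) = 6*x^2 - 13*x + 0.82*|x|
L = 12, alpha = 0.0461
Iteration 1: beta = 0.0, y = 3.0317 + 0.0*(3.0317 - 3.0317) = 3.0317
  grad(y) = 23.3804, v = y - alpha*grad = 1.9539
  prox(v) = soft_thresh(1.9539, 0.0378) = 1.9161
Iteration 2: beta = 0.3333, y = 1.9161 + 0.3333*(1.9161 - 3.0317) = 1.5442
  grad(y) = 5.5302, v = y - alpha*grad = 1.2892
  prox(v) = soft_thresh(1.2892, 0.0378) = 1.2514
Iteration 3: beta = 0.5, y = 1.2514 + 0.5*(1.2514 - 1.9161) = 0.9191
  grad(y) = -1.9705, v = y - alpha*grad = 1.01
  prox(v) = soft_thresh(1.01, 0.0378) = 0.9722
Iteration 4: beta = 0.6, y = 0.9722 + 0.6*(0.9722 - 1.2514) = 0.8046
  grad(y) = -3.3448, v = y - alpha*grad = 0.9588
  prox(v) = soft_thresh(0.9588, 0.0378) = 0.921
f(x_4) = 6*0.921^2 - 13*0.921 + 0.82*|0.921| = -6.1283


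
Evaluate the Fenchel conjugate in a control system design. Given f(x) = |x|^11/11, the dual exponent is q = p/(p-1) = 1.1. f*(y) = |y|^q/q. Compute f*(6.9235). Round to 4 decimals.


The conjugate exponent q satisfies 1/p + 1/q = 1.
p = 11, so q = 11/(11 - 1) = 1.1
|y|^q = 6.9235^1.1 = 8.4015
f*(6.9235) = 8.4015 / 1.1 = 7.6378


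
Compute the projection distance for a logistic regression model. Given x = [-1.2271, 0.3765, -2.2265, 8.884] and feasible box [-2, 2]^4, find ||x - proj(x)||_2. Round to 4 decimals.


Project each component onto [-2, 2].
clip(-1.2271) = -1.2271, clip(0.3765) = 0.3765, clip(-2.2265) = -2.0, clip(8.884) = 2.0
Projection = [-1.2271, 0.3765, -2.0, 2.0]
Squared diffs: [0.0, 0.0, 0.0513, 47.3895]
Distance = sqrt(47.4408) = 6.8877
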